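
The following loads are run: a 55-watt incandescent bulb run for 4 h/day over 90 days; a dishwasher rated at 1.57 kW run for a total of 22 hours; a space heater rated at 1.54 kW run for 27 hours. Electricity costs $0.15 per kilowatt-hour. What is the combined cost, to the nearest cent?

incandescent bulb: Runtime = 4 h/day × 90 days = 360 h
incandescent bulb: 0.055 kW × 360 h = 19.8 kWh
dishwasher: 1.57 kW × 22 h = 34.54 kWh
space heater: 1.54 kW × 27 h = 41.58 kWh
Total energy = 95.92 kWh
Cost = 95.92 × $0.15 = $14.39

$14.39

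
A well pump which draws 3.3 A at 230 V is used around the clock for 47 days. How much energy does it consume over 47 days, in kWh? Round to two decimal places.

856.15 kWh

Power = 3.3 A × 230 V = 759 W = 0.759 kW
Runtime = 24 h × 47 = 1128 h
Energy = 0.759 kW × 1128 h = 856.152 kWh ≈ 856.15 kWh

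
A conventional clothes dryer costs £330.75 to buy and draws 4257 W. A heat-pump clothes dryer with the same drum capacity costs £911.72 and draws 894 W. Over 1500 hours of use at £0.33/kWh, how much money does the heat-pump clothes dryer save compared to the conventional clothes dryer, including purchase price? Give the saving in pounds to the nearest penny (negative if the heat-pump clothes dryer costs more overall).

conventional clothes dryer: £330.75 + (4257/1000) kW × 1500 h × £0.33 = £330.75 + £2107.215 = £2437.965
heat-pump clothes dryer: £911.72 + (894/1000) kW × 1500 h × £0.33 = £911.72 + £442.53 = £1354.25
Saving = £2437.965 − £1354.25 = £1083.715 → £1083.72

£1083.72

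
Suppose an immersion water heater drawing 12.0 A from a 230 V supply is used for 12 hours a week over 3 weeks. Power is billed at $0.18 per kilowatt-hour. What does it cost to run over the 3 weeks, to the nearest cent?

Power = 12.0 A × 230 V = 2760 W = 2.76 kW
Runtime = 12 h/week × 3 weeks = 36 h
Energy = 2.76 kW × 36 h = 99.36 kWh
Cost = 99.36 kWh × $0.18/kWh = $17.88

$17.88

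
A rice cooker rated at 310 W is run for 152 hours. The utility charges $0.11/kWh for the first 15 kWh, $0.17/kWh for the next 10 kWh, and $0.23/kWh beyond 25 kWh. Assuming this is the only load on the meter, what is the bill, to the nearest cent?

$8.44

Energy = 0.31 kW × 152 h = 47.12 kWh
Tier 1 (0–15 kWh): 15 × $0.11 = $1.65
Tier 2 (15–25 kWh): 10 × $0.17 = $1.7
Above 25 kWh: 22.12 × $0.23 = $5.0876
Bill = $8.44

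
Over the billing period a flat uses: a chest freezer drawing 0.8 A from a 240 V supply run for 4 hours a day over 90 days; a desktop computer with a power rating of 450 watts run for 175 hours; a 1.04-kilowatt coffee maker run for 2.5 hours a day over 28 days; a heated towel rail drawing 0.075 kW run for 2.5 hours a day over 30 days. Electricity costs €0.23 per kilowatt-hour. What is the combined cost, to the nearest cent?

€52.05

chest freezer: Power = 0.8 A × 240 V = 192 W = 0.192 kW
chest freezer: Runtime = 4 h/day × 90 days = 360 h
chest freezer: 0.192 kW × 360 h = 69.12 kWh
desktop computer: 0.45 kW × 175 h = 78.75 kWh
coffee maker: Runtime = 2.5 h/day × 28 days = 70 h
coffee maker: 1.04 kW × 70 h = 72.8 kWh
heated towel rail: Runtime = 2.5 h/day × 30 days = 75 h
heated towel rail: 0.075 kW × 75 h = 5.625 kWh
Total energy = 226.295 kWh
Cost = 226.295 × €0.23 = €52.05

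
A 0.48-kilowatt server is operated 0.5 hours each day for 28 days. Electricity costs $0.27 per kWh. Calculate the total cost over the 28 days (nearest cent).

Runtime = 0.5 h/day × 28 days = 14 h
Energy = 0.48 kW × 14 h = 6.72 kWh
Cost = 6.72 kWh × $0.27/kWh = $1.81

$1.81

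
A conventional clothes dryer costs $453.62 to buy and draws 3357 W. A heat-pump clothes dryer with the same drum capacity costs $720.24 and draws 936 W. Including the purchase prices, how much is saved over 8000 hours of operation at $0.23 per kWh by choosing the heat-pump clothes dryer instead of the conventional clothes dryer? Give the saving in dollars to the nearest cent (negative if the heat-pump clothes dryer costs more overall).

$4188.02

conventional clothes dryer: $453.62 + (3357/1000) kW × 8000 h × $0.23 = $453.62 + $6176.88 = $6630.5
heat-pump clothes dryer: $720.24 + (936/1000) kW × 8000 h × $0.23 = $720.24 + $1722.24 = $2442.48
Saving = $6630.5 − $2442.48 = $4188.02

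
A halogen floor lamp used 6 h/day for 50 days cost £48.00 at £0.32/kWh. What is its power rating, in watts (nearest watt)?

500 W

Energy = £48.00 ÷ £0.32/kWh = 150 kWh
Runtime = 6 h/day × 50 days = 300 h
Power = 150 kWh ÷ 300 h = 0.5 kW = 500 W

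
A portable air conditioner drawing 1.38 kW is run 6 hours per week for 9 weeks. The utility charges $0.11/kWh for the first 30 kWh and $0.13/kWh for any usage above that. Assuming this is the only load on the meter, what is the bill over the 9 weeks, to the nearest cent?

Runtime = 6 h/week × 9 weeks = 54 h
Energy = 1.38 kW × 54 h = 74.52 kWh
Tier 1 (0–30 kWh): 30 × $0.11 = $3.3
Above 30 kWh: 44.52 × $0.13 = $5.7876
Bill = $9.09

$9.09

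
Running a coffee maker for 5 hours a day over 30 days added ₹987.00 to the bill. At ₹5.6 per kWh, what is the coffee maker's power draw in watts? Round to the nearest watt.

Energy = ₹987.00 ÷ ₹5.6/kWh = 176.25 kWh
Runtime = 5 h/day × 30 days = 150 h
Power = 176.25 kWh ÷ 150 h = 1.175 kW = 1175 W

1175 W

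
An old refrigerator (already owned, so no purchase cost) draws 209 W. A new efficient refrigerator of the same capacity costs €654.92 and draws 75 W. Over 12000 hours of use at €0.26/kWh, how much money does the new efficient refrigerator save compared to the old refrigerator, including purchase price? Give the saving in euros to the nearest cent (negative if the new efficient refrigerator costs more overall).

old refrigerator: €0.00 + (209/1000) kW × 12000 h × €0.26 = €0.00 + €652.08 = €652.08
new efficient refrigerator: €654.92 + (75/1000) kW × 12000 h × €0.26 = €654.92 + €234 = €888.92
Saving = €652.08 − €888.92 = −€236.84

-€236.84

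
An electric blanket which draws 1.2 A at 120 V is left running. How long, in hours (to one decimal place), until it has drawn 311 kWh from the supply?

Power = 1.2 A × 120 V = 144 W = 0.144 kW
Hours = 311 kWh ÷ 0.144 kW = 2159.7 h

2159.7 h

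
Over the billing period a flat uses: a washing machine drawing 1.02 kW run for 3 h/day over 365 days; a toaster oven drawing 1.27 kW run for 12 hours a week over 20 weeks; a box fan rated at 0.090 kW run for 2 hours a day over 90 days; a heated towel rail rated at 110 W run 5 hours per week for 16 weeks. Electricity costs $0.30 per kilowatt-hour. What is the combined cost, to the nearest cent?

$434.01

washing machine: Runtime = 3 h/day × 365 days = 1095 h
washing machine: 1.02 kW × 1095 h = 1116.9 kWh
toaster oven: Runtime = 12 h/week × 20 weeks = 240 h
toaster oven: 1.27 kW × 240 h = 304.8 kWh
box fan: Runtime = 2 h/day × 90 days = 180 h
box fan: 0.09 kW × 180 h = 16.2 kWh
heated towel rail: Runtime = 5 h/week × 16 weeks = 80 h
heated towel rail: 0.11 kW × 80 h = 8.8 kWh
Total energy = 1446.7 kWh
Cost = 1446.7 × $0.30 = $434.01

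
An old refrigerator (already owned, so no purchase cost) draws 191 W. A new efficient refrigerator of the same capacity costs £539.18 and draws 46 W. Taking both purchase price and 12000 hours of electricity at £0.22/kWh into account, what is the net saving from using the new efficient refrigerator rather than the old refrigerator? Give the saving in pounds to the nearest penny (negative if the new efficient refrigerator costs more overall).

old refrigerator: £0.00 + (191/1000) kW × 12000 h × £0.22 = £0.00 + £504.24 = £504.24
new efficient refrigerator: £539.18 + (46/1000) kW × 12000 h × £0.22 = £539.18 + £121.44 = £660.62
Saving = £504.24 − £660.62 = −£156.38

-£156.38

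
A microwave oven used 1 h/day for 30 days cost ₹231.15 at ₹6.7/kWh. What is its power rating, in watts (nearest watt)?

1150 W

Energy = ₹231.15 ÷ ₹6.7/kWh = 34.5 kWh
Runtime = 1 h/day × 30 days = 30 h
Power = 34.5 kWh ÷ 30 h = 1.15 kW = 1150 W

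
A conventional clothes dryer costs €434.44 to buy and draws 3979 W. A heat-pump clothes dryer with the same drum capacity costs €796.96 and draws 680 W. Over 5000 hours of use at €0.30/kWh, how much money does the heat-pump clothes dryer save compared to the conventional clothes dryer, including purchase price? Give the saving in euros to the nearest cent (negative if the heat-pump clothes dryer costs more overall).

€4585.98

conventional clothes dryer: €434.44 + (3979/1000) kW × 5000 h × €0.30 = €434.44 + €5968.5 = €6402.94
heat-pump clothes dryer: €796.96 + (680/1000) kW × 5000 h × €0.30 = €796.96 + €1020 = €1816.96
Saving = €6402.94 − €1816.96 = €4585.98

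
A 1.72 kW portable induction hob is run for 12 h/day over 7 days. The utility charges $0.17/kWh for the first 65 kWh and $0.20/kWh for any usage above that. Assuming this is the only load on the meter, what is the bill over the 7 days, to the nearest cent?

$26.95

Runtime = 12 h/day × 7 days = 84 h
Energy = 1.72 kW × 84 h = 144.48 kWh
Tier 1 (0–65 kWh): 65 × $0.17 = $11.05
Above 65 kWh: 79.48 × $0.20 = $15.896
Bill = $26.95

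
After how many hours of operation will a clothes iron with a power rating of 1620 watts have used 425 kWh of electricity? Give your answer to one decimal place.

Hours = 425 kWh ÷ 1.62 kW = 262.3 h

262.3 h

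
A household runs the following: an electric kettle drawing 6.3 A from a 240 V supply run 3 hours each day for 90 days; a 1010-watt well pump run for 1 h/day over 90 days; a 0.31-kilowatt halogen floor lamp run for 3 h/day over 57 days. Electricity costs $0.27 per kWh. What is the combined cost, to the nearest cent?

electric kettle: Power = 6.3 A × 240 V = 1512 W = 1.512 kW
electric kettle: Runtime = 3 h/day × 90 days = 270 h
electric kettle: 1.512 kW × 270 h = 408.24 kWh
well pump: Runtime = 1 h/day × 90 days = 90 h
well pump: 1.01 kW × 90 h = 90.9 kWh
halogen floor lamp: Runtime = 3 h/day × 57 days = 171 h
halogen floor lamp: 0.31 kW × 171 h = 53.01 kWh
Total energy = 552.15 kWh
Cost = 552.15 × $0.27 = $149.08

$149.08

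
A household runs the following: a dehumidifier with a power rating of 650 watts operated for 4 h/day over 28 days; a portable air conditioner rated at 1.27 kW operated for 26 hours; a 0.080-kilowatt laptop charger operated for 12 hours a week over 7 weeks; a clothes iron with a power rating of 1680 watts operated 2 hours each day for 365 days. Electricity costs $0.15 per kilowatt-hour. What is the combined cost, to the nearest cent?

dehumidifier: Runtime = 4 h/day × 28 days = 112 h
dehumidifier: 0.65 kW × 112 h = 72.8 kWh
portable air conditioner: 1.27 kW × 26 h = 33.02 kWh
laptop charger: Runtime = 12 h/week × 7 weeks = 84 h
laptop charger: 0.08 kW × 84 h = 6.72 kWh
clothes iron: Runtime = 2 h/day × 365 days = 730 h
clothes iron: 1.68 kW × 730 h = 1226.4 kWh
Total energy = 1338.94 kWh
Cost = 1338.94 × $0.15 = $200.84

$200.84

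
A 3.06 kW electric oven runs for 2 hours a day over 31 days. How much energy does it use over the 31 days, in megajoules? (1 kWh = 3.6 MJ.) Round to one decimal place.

Runtime = 2 h/day × 31 days = 62 h
Energy = 3.06 kW × 62 h = 189.72 kWh
= 189.72 × 3.6 MJ = 683.0 MJ

683.0 MJ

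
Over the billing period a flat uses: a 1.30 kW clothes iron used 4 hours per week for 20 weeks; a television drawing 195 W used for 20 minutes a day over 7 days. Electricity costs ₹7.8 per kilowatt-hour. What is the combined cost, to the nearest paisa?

₹814.75

clothes iron: Runtime = 4 h/week × 20 weeks = 80 h
clothes iron: 1.3 kW × 80 h = 104 kWh
television: Runtime = 20 min × 7 = 140 min = 2.333333… h
television: 0.195 kW × 2.333333… h = 0.455 kWh
Total energy = 104.455 kWh
Cost = 104.455 × ₹7.8 = ₹814.75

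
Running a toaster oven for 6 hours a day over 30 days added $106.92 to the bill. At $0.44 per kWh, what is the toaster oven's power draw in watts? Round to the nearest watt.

1350 W

Energy = $106.92 ÷ $0.44/kWh = 243 kWh
Runtime = 6 h/day × 30 days = 180 h
Power = 243 kWh ÷ 180 h = 1.35 kW = 1350 W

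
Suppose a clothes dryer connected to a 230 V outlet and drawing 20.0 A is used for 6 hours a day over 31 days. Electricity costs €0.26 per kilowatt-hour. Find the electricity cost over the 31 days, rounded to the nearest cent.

Power = 20.0 A × 230 V = 4600 W = 4.6 kW
Runtime = 6 h/day × 31 days = 186 h
Energy = 4.6 kW × 186 h = 855.6 kWh
Cost = 855.6 kWh × €0.26/kWh = €222.46

€222.46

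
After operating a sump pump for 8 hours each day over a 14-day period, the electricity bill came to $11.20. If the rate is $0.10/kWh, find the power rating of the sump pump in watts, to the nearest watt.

Energy = $11.20 ÷ $0.10/kWh = 112 kWh
Runtime = 8 h/day × 14 days = 112 h
Power = 112 kWh ÷ 112 h = 1 kW = 1000 W

1000 W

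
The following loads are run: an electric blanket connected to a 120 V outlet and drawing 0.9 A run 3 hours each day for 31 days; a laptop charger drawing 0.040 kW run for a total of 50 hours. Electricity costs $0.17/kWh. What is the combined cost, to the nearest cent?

electric blanket: Power = 0.9 A × 120 V = 108 W = 0.108 kW
electric blanket: Runtime = 3 h/day × 31 days = 93 h
electric blanket: 0.108 kW × 93 h = 10.044 kWh
laptop charger: 0.04 kW × 50 h = 2 kWh
Total energy = 12.044 kWh
Cost = 12.044 × $0.17 = $2.05

$2.05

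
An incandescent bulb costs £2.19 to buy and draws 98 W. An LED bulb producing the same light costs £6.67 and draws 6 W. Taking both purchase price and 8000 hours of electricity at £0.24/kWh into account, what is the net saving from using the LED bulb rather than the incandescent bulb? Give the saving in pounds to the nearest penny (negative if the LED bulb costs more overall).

£172.16

incandescent bulb: £2.19 + (98/1000) kW × 8000 h × £0.24 = £2.19 + £188.16 = £190.35
LED bulb: £6.67 + (6/1000) kW × 8000 h × £0.24 = £6.67 + £11.52 = £18.19
Saving = £190.35 − £18.19 = £172.16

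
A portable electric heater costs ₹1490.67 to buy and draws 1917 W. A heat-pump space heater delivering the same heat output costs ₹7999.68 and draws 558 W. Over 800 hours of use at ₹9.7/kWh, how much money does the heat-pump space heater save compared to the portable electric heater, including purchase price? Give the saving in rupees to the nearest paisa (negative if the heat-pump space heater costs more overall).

portable electric heater: ₹1490.67 + (1917/1000) kW × 800 h × ₹9.7 = ₹1490.67 + ₹14875.92 = ₹16366.59
heat-pump space heater: ₹7999.68 + (558/1000) kW × 800 h × ₹9.7 = ₹7999.68 + ₹4330.08 = ₹12329.76
Saving = ₹16366.59 − ₹12329.76 = ₹4036.83

₹4036.83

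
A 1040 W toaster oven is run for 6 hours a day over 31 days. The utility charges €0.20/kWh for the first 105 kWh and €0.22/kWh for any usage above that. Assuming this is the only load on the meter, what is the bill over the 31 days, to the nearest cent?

Runtime = 6 h/day × 31 days = 186 h
Energy = 1.04 kW × 186 h = 193.44 kWh
Tier 1 (0–105 kWh): 105 × €0.20 = €21
Above 105 kWh: 88.44 × €0.22 = €19.4568
Bill = €40.46

€40.46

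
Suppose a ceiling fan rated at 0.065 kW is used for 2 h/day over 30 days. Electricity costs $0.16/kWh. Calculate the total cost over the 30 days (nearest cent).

Runtime = 2 h/day × 30 days = 60 h
Energy = 0.065 kW × 60 h = 3.9 kWh
Cost = 3.9 kWh × $0.16/kWh = $0.62

$0.62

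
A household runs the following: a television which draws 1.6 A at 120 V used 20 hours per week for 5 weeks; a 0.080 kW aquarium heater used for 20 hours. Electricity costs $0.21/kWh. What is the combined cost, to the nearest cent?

television: Power = 1.6 A × 120 V = 192 W = 0.192 kW
television: Runtime = 20 h/week × 5 weeks = 100 h
television: 0.192 kW × 100 h = 19.2 kWh
aquarium heater: 0.08 kW × 20 h = 1.6 kWh
Total energy = 20.8 kWh
Cost = 20.8 × $0.21 = $4.37

$4.37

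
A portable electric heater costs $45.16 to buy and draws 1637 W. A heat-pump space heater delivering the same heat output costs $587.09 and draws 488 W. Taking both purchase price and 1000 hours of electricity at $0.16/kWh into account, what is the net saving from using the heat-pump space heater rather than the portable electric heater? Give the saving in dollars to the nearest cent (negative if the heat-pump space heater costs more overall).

-$358.09

portable electric heater: $45.16 + (1637/1000) kW × 1000 h × $0.16 = $45.16 + $261.92 = $307.08
heat-pump space heater: $587.09 + (488/1000) kW × 1000 h × $0.16 = $587.09 + $78.08 = $665.17
Saving = $307.08 − $665.17 = −$358.09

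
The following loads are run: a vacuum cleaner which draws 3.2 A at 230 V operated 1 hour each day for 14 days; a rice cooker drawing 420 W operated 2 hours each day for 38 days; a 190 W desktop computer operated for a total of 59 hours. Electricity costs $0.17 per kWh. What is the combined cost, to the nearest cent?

vacuum cleaner: Power = 3.2 A × 230 V = 736 W = 0.736 kW
vacuum cleaner: Runtime = 1 h/day × 14 days = 14 h
vacuum cleaner: 0.736 kW × 14 h = 10.304 kWh
rice cooker: Runtime = 2 h/day × 38 days = 76 h
rice cooker: 0.42 kW × 76 h = 31.92 kWh
desktop computer: 0.19 kW × 59 h = 11.21 kWh
Total energy = 53.434 kWh
Cost = 53.434 × $0.17 = $9.08

$9.08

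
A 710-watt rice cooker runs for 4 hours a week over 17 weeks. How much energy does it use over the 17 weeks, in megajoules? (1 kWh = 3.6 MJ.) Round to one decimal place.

Runtime = 4 h/week × 17 weeks = 68 h
Energy = 0.71 kW × 68 h = 48.28 kWh
= 48.28 × 3.6 MJ = 173.8 MJ

173.8 MJ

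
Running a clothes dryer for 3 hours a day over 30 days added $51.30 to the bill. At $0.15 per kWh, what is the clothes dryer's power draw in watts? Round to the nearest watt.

3800 W

Energy = $51.30 ÷ $0.15/kWh = 342 kWh
Runtime = 3 h/day × 30 days = 90 h
Power = 342 kWh ÷ 90 h = 3.8 kW = 3800 W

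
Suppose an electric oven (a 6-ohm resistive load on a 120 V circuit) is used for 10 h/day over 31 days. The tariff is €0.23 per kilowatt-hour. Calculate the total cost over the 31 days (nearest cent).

€171.12

Power = V²/R = 120²/6 = 2400 W = 2.4 kW
Runtime = 10 h/day × 31 days = 310 h
Energy = 2.4 kW × 310 h = 744 kWh
Cost = 744 kWh × €0.23/kWh = €171.12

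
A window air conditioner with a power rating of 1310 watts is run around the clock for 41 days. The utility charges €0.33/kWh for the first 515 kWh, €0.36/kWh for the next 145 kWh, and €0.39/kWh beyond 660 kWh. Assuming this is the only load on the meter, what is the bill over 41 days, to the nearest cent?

€467.48

Runtime = 24 h × 41 = 984 h
Energy = 1.31 kW × 984 h = 1289.04 kWh
Tier 1 (0–515 kWh): 515 × €0.33 = €169.95
Tier 2 (515–660 kWh): 145 × €0.36 = €52.2
Above 660 kWh: 629.04 × €0.39 = €245.3256
Bill = €467.48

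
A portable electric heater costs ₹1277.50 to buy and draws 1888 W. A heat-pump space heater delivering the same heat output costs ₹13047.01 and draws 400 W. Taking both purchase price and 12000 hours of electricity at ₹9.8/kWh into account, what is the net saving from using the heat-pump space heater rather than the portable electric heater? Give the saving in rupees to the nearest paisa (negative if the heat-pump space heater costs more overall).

portable electric heater: ₹1277.50 + (1888/1000) kW × 12000 h × ₹9.8 = ₹1277.50 + ₹222028.8 = ₹223306.3
heat-pump space heater: ₹13047.01 + (400/1000) kW × 12000 h × ₹9.8 = ₹13047.01 + ₹47040 = ₹60087.01
Saving = ₹223306.3 − ₹60087.01 = ₹163219.29

₹163219.29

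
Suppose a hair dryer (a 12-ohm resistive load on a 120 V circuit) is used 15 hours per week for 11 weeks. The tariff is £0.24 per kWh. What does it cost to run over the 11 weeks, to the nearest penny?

£47.52

Power = V²/R = 120²/12 = 1200 W = 1.2 kW
Runtime = 15 h/week × 11 weeks = 165 h
Energy = 1.2 kW × 165 h = 198 kWh
Cost = 198 kWh × £0.24/kWh = £47.52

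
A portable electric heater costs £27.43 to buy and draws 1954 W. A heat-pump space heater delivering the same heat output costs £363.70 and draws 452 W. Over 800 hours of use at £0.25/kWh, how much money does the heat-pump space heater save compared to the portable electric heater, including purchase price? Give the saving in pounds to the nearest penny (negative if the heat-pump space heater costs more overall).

-£35.87

portable electric heater: £27.43 + (1954/1000) kW × 800 h × £0.25 = £27.43 + £390.8 = £418.23
heat-pump space heater: £363.70 + (452/1000) kW × 800 h × £0.25 = £363.70 + £90.4 = £454.1
Saving = £418.23 − £454.1 = −£35.87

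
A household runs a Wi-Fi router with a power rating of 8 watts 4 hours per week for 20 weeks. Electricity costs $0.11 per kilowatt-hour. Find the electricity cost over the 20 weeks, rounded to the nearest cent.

Runtime = 4 h/week × 20 weeks = 80 h
Energy = 0.008 kW × 80 h = 0.64 kWh
Cost = 0.64 kWh × $0.11/kWh = $0.07

$0.07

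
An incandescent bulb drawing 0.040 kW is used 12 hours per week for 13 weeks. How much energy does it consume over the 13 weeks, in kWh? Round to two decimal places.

6.24 kWh

Runtime = 12 h/week × 13 weeks = 156 h
Energy = 0.04 kW × 156 h = 6.24 kWh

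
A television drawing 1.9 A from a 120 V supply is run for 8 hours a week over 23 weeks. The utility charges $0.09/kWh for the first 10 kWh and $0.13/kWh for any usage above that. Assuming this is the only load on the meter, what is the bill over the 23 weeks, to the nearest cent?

$5.05

Power = 1.9 A × 120 V = 228 W = 0.228 kW
Runtime = 8 h/week × 23 weeks = 184 h
Energy = 0.228 kW × 184 h = 41.952 kWh
Tier 1 (0–10 kWh): 10 × $0.09 = $0.9
Above 10 kWh: 31.952 × $0.13 = $4.15376
Bill = $5.05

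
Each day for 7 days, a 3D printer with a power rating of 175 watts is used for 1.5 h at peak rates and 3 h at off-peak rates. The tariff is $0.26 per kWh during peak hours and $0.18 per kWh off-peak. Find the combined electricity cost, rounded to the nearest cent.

Peak energy = 0.175 kW × 1.5 h × 7 = 1.8375 kWh
Off-peak energy = 0.175 kW × 3 h × 7 = 3.675 kWh
Cost = 1.8375 × $0.26 + 3.675 × $0.18 = $0.47775 + $0.6615 = $1.14

$1.14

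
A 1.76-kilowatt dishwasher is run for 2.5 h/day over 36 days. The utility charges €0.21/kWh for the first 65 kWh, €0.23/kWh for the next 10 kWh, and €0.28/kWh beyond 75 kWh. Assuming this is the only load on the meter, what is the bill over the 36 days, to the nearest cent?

Runtime = 2.5 h/day × 36 days = 90 h
Energy = 1.76 kW × 90 h = 158.4 kWh
Tier 1 (0–65 kWh): 65 × €0.21 = €13.65
Tier 2 (65–75 kWh): 10 × €0.23 = €2.3
Above 75 kWh: 83.4 × €0.28 = €23.352
Bill = €39.30

€39.30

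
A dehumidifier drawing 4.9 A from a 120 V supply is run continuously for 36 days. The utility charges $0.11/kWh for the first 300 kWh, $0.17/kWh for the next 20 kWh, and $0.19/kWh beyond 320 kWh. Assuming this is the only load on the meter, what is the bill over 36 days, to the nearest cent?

$72.13

Power = 4.9 A × 120 V = 588 W = 0.588 kW
Runtime = 24 h × 36 = 864 h
Energy = 0.588 kW × 864 h = 508.032 kWh
Tier 1 (0–300 kWh): 300 × $0.11 = $33
Tier 2 (300–320 kWh): 20 × $0.17 = $3.4
Above 320 kWh: 188.032 × $0.19 = $35.72608
Bill = $72.13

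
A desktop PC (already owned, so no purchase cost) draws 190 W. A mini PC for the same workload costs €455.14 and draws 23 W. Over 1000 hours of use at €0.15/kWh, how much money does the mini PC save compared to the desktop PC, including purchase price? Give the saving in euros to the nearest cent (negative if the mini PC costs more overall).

-€430.09

desktop PC: €0.00 + (190/1000) kW × 1000 h × €0.15 = €0.00 + €28.5 = €28.5
mini PC: €455.14 + (23/1000) kW × 1000 h × €0.15 = €455.14 + €3.45 = €458.59
Saving = €28.5 − €458.59 = −€430.09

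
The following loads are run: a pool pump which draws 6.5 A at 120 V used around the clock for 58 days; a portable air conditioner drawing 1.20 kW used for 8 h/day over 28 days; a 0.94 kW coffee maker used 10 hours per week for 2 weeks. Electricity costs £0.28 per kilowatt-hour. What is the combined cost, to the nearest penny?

pool pump: Power = 6.5 A × 120 V = 780 W = 0.78 kW
pool pump: Runtime = 24 h × 58 = 1392 h
pool pump: 0.78 kW × 1392 h = 1085.76 kWh
portable air conditioner: Runtime = 8 h/day × 28 days = 224 h
portable air conditioner: 1.2 kW × 224 h = 268.8 kWh
coffee maker: Runtime = 10 h/week × 2 weeks = 20 h
coffee maker: 0.94 kW × 20 h = 18.8 kWh
Total energy = 1373.36 kWh
Cost = 1373.36 × £0.28 = £384.54

£384.54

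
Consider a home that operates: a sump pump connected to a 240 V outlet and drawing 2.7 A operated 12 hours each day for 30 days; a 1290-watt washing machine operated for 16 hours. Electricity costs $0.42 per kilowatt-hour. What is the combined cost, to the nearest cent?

$106.65

sump pump: Power = 2.7 A × 240 V = 648 W = 0.648 kW
sump pump: Runtime = 12 h/day × 30 days = 360 h
sump pump: 0.648 kW × 360 h = 233.28 kWh
washing machine: 1.29 kW × 16 h = 20.64 kWh
Total energy = 253.92 kWh
Cost = 253.92 × $0.42 = $106.65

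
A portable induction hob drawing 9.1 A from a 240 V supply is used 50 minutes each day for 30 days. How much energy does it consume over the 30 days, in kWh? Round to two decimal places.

Power = 9.1 A × 240 V = 2184 W = 2.184 kW
Runtime = 50 min × 30 = 1500 min = 25 h
Energy = 2.184 kW × 25 h = 54.6 kWh

54.60 kWh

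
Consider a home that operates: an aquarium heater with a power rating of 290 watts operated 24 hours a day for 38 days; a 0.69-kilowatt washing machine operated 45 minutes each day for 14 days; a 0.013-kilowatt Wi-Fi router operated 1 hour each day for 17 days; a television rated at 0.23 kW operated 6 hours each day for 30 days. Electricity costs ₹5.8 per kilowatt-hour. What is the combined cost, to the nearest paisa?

aquarium heater: Runtime = 24 h × 38 = 912 h
aquarium heater: 0.29 kW × 912 h = 264.48 kWh
washing machine: Runtime = 45 min × 14 = 630 min = 10.5 h
washing machine: 0.69 kW × 10.5 h = 7.245 kWh
Wi-Fi router: Runtime = 1 h/day × 17 days = 17 h
Wi-Fi router: 0.013 kW × 17 h = 0.221 kWh
television: Runtime = 6 h/day × 30 days = 180 h
television: 0.23 kW × 180 h = 41.4 kWh
Total energy = 313.346 kWh
Cost = 313.346 × ₹5.8 = ₹1817.41

₹1817.41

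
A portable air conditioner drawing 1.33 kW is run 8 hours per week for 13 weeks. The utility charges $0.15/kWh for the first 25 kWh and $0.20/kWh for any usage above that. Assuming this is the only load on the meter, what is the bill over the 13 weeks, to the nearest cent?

$26.41

Runtime = 8 h/week × 13 weeks = 104 h
Energy = 1.33 kW × 104 h = 138.32 kWh
Tier 1 (0–25 kWh): 25 × $0.15 = $3.75
Above 25 kWh: 113.32 × $0.20 = $22.664
Bill = $26.41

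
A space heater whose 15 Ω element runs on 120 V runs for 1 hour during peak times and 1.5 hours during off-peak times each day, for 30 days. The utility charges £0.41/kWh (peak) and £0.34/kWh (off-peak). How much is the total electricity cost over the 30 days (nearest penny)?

£26.50

Power = V²/R = 120²/15 = 960 W = 0.96 kW
Peak energy = 0.96 kW × 1 h × 30 = 28.8 kWh
Off-peak energy = 0.96 kW × 1.5 h × 30 = 43.2 kWh
Cost = 28.8 × £0.41 + 43.2 × £0.34 = £11.808 + £14.688 = £26.50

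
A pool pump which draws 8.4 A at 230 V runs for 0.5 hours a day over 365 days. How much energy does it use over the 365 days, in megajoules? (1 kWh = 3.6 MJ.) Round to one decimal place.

1269.3 MJ

Power = 8.4 A × 230 V = 1932 W = 1.932 kW
Runtime = 0.5 h/day × 365 days = 182.5 h
Energy = 1.932 kW × 182.5 h = 352.59 kWh
= 352.59 × 3.6 MJ = 1269.3 MJ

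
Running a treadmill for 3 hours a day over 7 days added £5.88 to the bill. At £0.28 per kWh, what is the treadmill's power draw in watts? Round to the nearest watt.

Energy = £5.88 ÷ £0.28/kWh = 21 kWh
Runtime = 3 h/day × 7 days = 21 h
Power = 21 kWh ÷ 21 h = 1 kW = 1000 W

1000 W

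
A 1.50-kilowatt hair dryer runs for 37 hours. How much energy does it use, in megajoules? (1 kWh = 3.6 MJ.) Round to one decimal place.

Energy = 1.5 kW × 37 h = 55.5 kWh
= 55.5 × 3.6 MJ = 199.8 MJ

199.8 MJ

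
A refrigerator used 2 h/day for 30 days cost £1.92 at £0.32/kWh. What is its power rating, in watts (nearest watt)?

100 W

Energy = £1.92 ÷ £0.32/kWh = 6 kWh
Runtime = 2 h/day × 30 days = 60 h
Power = 6 kWh ÷ 60 h = 0.1 kW = 100 W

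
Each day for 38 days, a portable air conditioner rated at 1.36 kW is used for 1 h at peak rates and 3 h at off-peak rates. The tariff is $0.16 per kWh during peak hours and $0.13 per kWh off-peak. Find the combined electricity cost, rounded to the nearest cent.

Peak energy = 1.36 kW × 1 h × 38 = 51.68 kWh
Off-peak energy = 1.36 kW × 3 h × 38 = 155.04 kWh
Cost = 51.68 × $0.16 + 155.04 × $0.13 = $8.2688 + $20.1552 = $28.42

$28.42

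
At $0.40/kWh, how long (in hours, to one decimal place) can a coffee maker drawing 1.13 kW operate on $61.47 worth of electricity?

136.0 h

Energy available = $61.47 ÷ $0.40/kWh = 153.675 kWh
Hours = 153.675 kWh ÷ 1.13 kW = 136.0 h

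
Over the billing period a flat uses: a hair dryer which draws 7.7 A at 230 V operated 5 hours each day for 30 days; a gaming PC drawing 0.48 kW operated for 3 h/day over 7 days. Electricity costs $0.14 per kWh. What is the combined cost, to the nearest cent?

hair dryer: Power = 7.7 A × 230 V = 1771 W = 1.771 kW
hair dryer: Runtime = 5 h/day × 30 days = 150 h
hair dryer: 1.771 kW × 150 h = 265.65 kWh
gaming PC: Runtime = 3 h/day × 7 days = 21 h
gaming PC: 0.48 kW × 21 h = 10.08 kWh
Total energy = 275.73 kWh
Cost = 275.73 × $0.14 = $38.60

$38.60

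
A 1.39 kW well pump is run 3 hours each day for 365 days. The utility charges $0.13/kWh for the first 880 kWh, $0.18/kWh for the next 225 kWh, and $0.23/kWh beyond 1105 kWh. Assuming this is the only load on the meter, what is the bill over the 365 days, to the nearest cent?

Runtime = 3 h/day × 365 days = 1095 h
Energy = 1.39 kW × 1095 h = 1522.05 kWh
Tier 1 (0–880 kWh): 880 × $0.13 = $114.4
Tier 2 (880–1105 kWh): 225 × $0.18 = $40.5
Above 1105 kWh: 417.05 × $0.23 = $95.9215
Bill = $250.82

$250.82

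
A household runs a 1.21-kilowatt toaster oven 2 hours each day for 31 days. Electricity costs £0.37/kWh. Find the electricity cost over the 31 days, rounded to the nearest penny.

Runtime = 2 h/day × 31 days = 62 h
Energy = 1.21 kW × 62 h = 75.02 kWh
Cost = 75.02 kWh × £0.37/kWh = £27.76

£27.76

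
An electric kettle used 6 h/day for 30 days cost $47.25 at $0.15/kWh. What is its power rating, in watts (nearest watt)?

Energy = $47.25 ÷ $0.15/kWh = 315 kWh
Runtime = 6 h/day × 30 days = 180 h
Power = 315 kWh ÷ 180 h = 1.75 kW = 1750 W

1750 W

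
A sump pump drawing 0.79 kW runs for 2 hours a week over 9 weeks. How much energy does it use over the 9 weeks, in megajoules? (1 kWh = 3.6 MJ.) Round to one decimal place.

Runtime = 2 h/week × 9 weeks = 18 h
Energy = 0.79 kW × 18 h = 14.22 kWh
= 14.22 × 3.6 MJ = 51.2 MJ

51.2 MJ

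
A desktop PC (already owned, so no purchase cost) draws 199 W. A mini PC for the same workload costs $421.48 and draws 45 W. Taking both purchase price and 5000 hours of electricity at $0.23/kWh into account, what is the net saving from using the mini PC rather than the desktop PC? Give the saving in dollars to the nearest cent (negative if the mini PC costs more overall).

desktop PC: $0.00 + (199/1000) kW × 5000 h × $0.23 = $0.00 + $228.85 = $228.85
mini PC: $421.48 + (45/1000) kW × 5000 h × $0.23 = $421.48 + $51.75 = $473.23
Saving = $228.85 − $473.23 = −$244.38

-$244.38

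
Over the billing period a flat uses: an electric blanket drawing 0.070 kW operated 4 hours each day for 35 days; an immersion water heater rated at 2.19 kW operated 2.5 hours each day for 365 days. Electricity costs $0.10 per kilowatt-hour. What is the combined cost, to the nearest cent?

$200.82

electric blanket: Runtime = 4 h/day × 35 days = 140 h
electric blanket: 0.07 kW × 140 h = 9.8 kWh
immersion water heater: Runtime = 2.5 h/day × 365 days = 912.5 h
immersion water heater: 2.19 kW × 912.5 h = 1998.375 kWh
Total energy = 2008.175 kWh
Cost = 2008.175 × $0.10 = $200.82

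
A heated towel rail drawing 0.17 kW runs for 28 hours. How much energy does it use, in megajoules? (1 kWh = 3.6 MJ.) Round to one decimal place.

17.1 MJ

Energy = 0.17 kW × 28 h = 4.76 kWh
= 4.76 × 3.6 MJ = 17.1 MJ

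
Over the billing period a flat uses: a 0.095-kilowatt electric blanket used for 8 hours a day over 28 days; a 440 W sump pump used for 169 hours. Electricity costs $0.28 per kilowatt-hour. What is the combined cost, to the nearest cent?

$26.78

electric blanket: Runtime = 8 h/day × 28 days = 224 h
electric blanket: 0.095 kW × 224 h = 21.28 kWh
sump pump: 0.44 kW × 169 h = 74.36 kWh
Total energy = 95.64 kWh
Cost = 95.64 × $0.28 = $26.78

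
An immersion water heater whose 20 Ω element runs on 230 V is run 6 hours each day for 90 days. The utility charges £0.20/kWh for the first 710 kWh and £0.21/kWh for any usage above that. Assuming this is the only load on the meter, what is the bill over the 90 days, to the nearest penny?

Power = V²/R = 230²/20 = 2645 W = 2.645 kW
Runtime = 6 h/day × 90 days = 540 h
Energy = 2.645 kW × 540 h = 1428.3 kWh
Tier 1 (0–710 kWh): 710 × £0.20 = £142
Above 710 kWh: 718.3 × £0.21 = £150.843
Bill = £292.84

£292.84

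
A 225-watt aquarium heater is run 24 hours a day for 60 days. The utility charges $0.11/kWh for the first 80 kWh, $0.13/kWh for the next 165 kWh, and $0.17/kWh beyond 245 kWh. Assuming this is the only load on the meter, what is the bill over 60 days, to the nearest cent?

$43.68

Runtime = 24 h × 60 = 1440 h
Energy = 0.225 kW × 1440 h = 324 kWh
Tier 1 (0–80 kWh): 80 × $0.11 = $8.8
Tier 2 (80–245 kWh): 165 × $0.13 = $21.45
Above 245 kWh: 79 × $0.17 = $13.43
Bill = $43.68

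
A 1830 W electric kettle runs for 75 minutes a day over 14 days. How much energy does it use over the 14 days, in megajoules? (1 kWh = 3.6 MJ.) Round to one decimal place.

Runtime = 75 min × 14 = 1050 min = 17.5 h
Energy = 1.83 kW × 17.5 h = 32.025 kWh
= 32.025 × 3.6 MJ = 115.3 MJ

115.3 MJ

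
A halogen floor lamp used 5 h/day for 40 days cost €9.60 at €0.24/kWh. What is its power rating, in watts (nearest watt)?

Energy = €9.60 ÷ €0.24/kWh = 40 kWh
Runtime = 5 h/day × 40 days = 200 h
Power = 40 kWh ÷ 200 h = 0.2 kW = 200 W

200 W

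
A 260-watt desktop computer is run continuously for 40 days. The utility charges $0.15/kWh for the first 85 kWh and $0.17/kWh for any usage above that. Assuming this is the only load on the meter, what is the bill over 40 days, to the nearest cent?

Runtime = 24 h × 40 = 960 h
Energy = 0.26 kW × 960 h = 249.6 kWh
Tier 1 (0–85 kWh): 85 × $0.15 = $12.75
Above 85 kWh: 164.6 × $0.17 = $27.982
Bill = $40.73

$40.73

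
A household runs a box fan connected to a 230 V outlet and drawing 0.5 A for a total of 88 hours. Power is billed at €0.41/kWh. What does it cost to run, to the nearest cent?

Power = 0.5 A × 230 V = 115 W = 0.115 kW
Energy = 0.115 kW × 88 h = 10.12 kWh
Cost = 10.12 kWh × €0.41/kWh = €4.15

€4.15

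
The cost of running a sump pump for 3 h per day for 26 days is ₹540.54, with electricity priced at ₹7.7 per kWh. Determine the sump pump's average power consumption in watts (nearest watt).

Energy = ₹540.54 ÷ ₹7.7/kWh = 70.2 kWh
Runtime = 3 h/day × 26 days = 78 h
Power = 70.2 kWh ÷ 78 h = 0.9 kW = 900 W

900 W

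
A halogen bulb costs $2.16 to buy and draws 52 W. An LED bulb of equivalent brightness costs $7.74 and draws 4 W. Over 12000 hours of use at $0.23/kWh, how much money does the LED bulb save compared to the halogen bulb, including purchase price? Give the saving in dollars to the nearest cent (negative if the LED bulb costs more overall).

$126.90

halogen bulb: $2.16 + (52/1000) kW × 12000 h × $0.23 = $2.16 + $143.52 = $145.68
LED bulb: $7.74 + (4/1000) kW × 12000 h × $0.23 = $7.74 + $11.04 = $18.78
Saving = $145.68 − $18.78 = $126.9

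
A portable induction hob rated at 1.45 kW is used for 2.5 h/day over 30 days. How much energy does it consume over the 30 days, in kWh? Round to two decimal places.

108.75 kWh

Runtime = 2.5 h/day × 30 days = 75 h
Energy = 1.45 kW × 75 h = 108.75 kWh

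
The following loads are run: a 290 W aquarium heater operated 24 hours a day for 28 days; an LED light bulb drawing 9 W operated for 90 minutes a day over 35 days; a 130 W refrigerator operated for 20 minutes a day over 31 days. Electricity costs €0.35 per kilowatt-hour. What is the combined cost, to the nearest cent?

€68.84

aquarium heater: Runtime = 24 h × 28 = 672 h
aquarium heater: 0.29 kW × 672 h = 194.88 kWh
LED light bulb: Runtime = 90 min × 35 = 3150 min = 52.5 h
LED light bulb: 0.009 kW × 52.5 h = 0.4725 kWh
refrigerator: Runtime = 20 min × 31 = 620 min = 10.333333… h
refrigerator: 0.13 kW × 10.333333… h = 1.343333… kWh
Total energy = 196.695833… kWh
Cost = 196.695833… × €0.35 = €68.84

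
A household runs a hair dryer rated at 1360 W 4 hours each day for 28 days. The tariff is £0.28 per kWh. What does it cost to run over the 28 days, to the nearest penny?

Runtime = 4 h/day × 28 days = 112 h
Energy = 1.36 kW × 112 h = 152.32 kWh
Cost = 152.32 kWh × £0.28/kWh = £42.65

£42.65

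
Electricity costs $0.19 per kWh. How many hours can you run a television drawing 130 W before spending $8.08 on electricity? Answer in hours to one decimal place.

Energy available = $8.08 ÷ $0.19/kWh = 42.5263 kWh
Hours = 42.5263 kWh ÷ 0.13 kW = 327.1 h

327.1 h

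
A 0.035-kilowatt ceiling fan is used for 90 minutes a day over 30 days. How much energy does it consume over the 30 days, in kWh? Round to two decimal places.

1.58 kWh

Runtime = 90 min × 30 = 2700 min = 45 h
Energy = 0.035 kW × 45 h = 1.575 kWh ≈ 1.58 kWh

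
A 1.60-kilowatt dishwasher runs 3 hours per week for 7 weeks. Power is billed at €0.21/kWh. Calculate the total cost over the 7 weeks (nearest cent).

€7.06

Runtime = 3 h/week × 7 weeks = 21 h
Energy = 1.6 kW × 21 h = 33.6 kWh
Cost = 33.6 kWh × €0.21/kWh = €7.06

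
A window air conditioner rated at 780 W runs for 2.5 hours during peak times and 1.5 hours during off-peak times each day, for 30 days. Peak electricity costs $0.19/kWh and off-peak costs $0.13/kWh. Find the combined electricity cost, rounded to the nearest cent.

$15.68

Peak energy = 0.78 kW × 2.5 h × 30 = 58.5 kWh
Off-peak energy = 0.78 kW × 1.5 h × 30 = 35.1 kWh
Cost = 58.5 × $0.19 + 35.1 × $0.13 = $11.115 + $4.563 = $15.68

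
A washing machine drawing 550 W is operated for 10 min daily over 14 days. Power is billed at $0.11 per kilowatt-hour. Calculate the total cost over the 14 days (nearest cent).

$0.14

Runtime = 10 min × 14 = 140 min = 2.333333… h
Energy = 0.55 kW × 2.333333… h = 1.283333… kWh
Cost = 1.283333… kWh × $0.11/kWh = $0.14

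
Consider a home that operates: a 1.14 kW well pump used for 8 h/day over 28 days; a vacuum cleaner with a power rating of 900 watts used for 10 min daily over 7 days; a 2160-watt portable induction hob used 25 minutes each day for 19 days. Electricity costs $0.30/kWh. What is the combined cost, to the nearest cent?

well pump: Runtime = 8 h/day × 28 days = 224 h
well pump: 1.14 kW × 224 h = 255.36 kWh
vacuum cleaner: Runtime = 10 min × 7 = 70 min = 1.166666… h
vacuum cleaner: 0.9 kW × 1.166666… h = 1.05 kWh
portable induction hob: Runtime = 25 min × 19 = 475 min = 7.916666… h
portable induction hob: 2.16 kW × 7.916666… h = 17.1 kWh
Total energy = 273.51 kWh
Cost = 273.51 × $0.30 = $82.05

$82.05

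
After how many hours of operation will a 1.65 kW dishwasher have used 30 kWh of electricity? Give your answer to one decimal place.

18.2 h

Hours = 30 kWh ÷ 1.65 kW = 18.2 h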